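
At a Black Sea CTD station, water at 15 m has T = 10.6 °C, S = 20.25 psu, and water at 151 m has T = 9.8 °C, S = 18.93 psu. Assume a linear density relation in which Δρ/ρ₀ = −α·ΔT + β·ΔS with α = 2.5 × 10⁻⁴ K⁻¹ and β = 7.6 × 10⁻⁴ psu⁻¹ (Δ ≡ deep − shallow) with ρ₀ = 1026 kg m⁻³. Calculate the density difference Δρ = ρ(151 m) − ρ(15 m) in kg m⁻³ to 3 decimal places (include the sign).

ΔT = -0.8 K, ΔS = -1.32 psu (deep − shallow).
Δρ/ρ₀ = −(2.5 × 10⁻⁴)(-0.8) + (7.6 × 10⁻⁴)(-1.32) = -8.032 × 10⁻⁴.
Δρ = 1026 × (-8.032 × 10⁻⁴) = -0.824 kg m⁻³.
Negative Δρ: lighter below, statically unstable.

-0.824 kg m⁻³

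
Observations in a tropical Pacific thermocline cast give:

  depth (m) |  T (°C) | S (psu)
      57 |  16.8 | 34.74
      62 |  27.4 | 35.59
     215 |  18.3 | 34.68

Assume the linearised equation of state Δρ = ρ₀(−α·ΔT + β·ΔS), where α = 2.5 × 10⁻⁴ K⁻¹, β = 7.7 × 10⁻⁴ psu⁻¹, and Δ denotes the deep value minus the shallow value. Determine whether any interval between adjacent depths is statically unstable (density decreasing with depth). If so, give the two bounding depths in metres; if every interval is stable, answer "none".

57–62 m

Evaluate Δρ/ρ₀ = −αΔT + βΔS across each adjacent pair:
  57–62 m: −αΔT+βΔS = −(2.5 × 10⁻⁴)(+10.6)+(7.7 × 10⁻⁴)(+0.85) = -2.0 × 10⁻³ → UNSTABLE
  62–215 m: −αΔT+βΔS = −(2.5 × 10⁻⁴)(-9.1)+(7.7 × 10⁻⁴)(-0.91) = 1.6 × 10⁻³ → stable
The 57–62 m interval has Δρ < 0: lighter water underlies denser water.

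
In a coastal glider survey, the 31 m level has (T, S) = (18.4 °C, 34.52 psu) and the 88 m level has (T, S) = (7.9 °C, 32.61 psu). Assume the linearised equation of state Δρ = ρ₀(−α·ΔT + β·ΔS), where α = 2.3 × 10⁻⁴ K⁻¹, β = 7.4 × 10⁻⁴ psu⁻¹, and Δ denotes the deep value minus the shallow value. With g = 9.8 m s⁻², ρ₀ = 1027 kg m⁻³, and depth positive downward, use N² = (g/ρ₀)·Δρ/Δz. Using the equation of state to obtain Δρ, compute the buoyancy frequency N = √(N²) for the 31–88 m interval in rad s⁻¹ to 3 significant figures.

ΔT = -10.5 K, ΔS = -1.91 psu (deep − shallow).
Δρ/ρ₀ = −αΔT + βΔS = 2.415 × 10⁻³ − 1.4134 × 10⁻³ = 1.0016 × 10⁻³, so Δρ ≈ 1.029 kg m⁻³.
N² = (g/ρ₀)·Δρ/Δz = g·(Δρ/ρ₀)/Δz = 9.8 × 1.0016 × 10⁻³ / 57 = 1.7220 × 10⁻⁴ s⁻².
N = √(1.7220 × 10⁻⁴) = 0.013122 rad s⁻¹ ≈ 0.0131 rad s⁻¹.

0.0131 rad s⁻¹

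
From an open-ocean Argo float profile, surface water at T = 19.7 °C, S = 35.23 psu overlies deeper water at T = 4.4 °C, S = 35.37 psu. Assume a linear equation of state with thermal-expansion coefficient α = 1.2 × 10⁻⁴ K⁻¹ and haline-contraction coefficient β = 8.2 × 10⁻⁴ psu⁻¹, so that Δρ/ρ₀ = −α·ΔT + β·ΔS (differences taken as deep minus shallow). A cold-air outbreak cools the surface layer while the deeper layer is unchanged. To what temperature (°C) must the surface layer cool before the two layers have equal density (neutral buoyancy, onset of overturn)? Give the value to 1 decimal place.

Neutral buoyancy requires Δρ = 0, i.e. −α(T_deep − T_surf′) + β(S_deep − S_surf) = 0.
T_surf′ = T_deep − (β/α)·ΔS = 4.4 − (8.2 × 10⁻⁴/1.2 × 10⁻⁴)·(+0.14) = 3.443 °C.
Cooling required: 19.7 − (3.443) = 16.257 °C.

3.4 °C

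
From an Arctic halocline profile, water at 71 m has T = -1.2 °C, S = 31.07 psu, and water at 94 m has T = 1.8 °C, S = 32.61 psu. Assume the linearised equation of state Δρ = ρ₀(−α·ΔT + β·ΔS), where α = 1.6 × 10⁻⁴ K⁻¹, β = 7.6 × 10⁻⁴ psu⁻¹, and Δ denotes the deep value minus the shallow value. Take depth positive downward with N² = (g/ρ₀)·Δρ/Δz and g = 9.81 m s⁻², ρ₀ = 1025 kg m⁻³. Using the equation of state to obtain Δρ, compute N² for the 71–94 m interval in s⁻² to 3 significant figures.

2.94 × 10⁻⁴ s⁻²

ΔT = +3.0 K, ΔS = +1.54 psu (deep − shallow).
Δρ/ρ₀ = −αΔT + βΔS = -4.80 × 10⁻⁴ + 1.1704 × 10⁻³ = 6.904 × 10⁻⁴, so Δρ ≈ 0.7077 kg m⁻³.
N² = (g/ρ₀)·Δρ/Δz = g·(Δρ/ρ₀)/Δz = 9.81 × 6.904 × 10⁻⁴ / 23 = 2.9447 × 10⁻⁴ s⁻² ≈ 2.94 × 10⁻⁴ s⁻².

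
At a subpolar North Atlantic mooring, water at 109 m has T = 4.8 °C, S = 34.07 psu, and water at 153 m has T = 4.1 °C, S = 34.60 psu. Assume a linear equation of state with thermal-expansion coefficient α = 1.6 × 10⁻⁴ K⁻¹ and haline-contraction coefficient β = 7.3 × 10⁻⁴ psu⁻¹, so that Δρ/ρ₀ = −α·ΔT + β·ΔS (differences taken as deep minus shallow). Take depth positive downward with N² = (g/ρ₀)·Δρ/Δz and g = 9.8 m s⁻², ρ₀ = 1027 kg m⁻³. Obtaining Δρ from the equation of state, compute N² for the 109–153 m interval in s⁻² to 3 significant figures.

1.11 × 10⁻⁴ s⁻²

ΔT = -0.7 K, ΔS = +0.53 psu (deep − shallow).
Δρ/ρ₀ = −αΔT + βΔS = 1.12 × 10⁻⁴ + 3.869 × 10⁻⁴ = 4.989 × 10⁻⁴, so Δρ ≈ 0.5124 kg m⁻³.
N² = (g/ρ₀)·Δρ/Δz = g·(Δρ/ρ₀)/Δz = 9.8 × 4.989 × 10⁻⁴ / 44 = 1.1112 × 10⁻⁴ s⁻² ≈ 1.11 × 10⁻⁴ s⁻².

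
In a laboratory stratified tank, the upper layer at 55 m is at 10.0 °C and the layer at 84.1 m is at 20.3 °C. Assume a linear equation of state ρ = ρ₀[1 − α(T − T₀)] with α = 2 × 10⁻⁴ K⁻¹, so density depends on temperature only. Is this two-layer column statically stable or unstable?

ΔT = 20.3 − 10.0 = +10.3 K, so Δρ/ρ₀ = −αΔT = -2.06 × 10⁻³.
Δρ/ρ₀ < 0, so Δρ < 0: deeper water is lighter → statically unstable; the column would overturn.

unstable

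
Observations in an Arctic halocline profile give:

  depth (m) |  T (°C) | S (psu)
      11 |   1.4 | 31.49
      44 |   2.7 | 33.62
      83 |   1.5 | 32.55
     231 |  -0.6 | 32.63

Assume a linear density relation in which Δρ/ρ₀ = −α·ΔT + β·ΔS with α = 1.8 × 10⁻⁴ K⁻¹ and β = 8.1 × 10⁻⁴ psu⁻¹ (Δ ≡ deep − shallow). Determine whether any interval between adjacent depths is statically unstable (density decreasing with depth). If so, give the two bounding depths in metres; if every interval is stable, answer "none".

44–83 m

Evaluate Δρ/ρ₀ = −αΔT + βΔS across each adjacent pair:
  11–44 m: −αΔT+βΔS = −(1.8 × 10⁻⁴)(+1.3)+(8.1 × 10⁻⁴)(+2.13) = 1.5 × 10⁻³ → stable
  44–83 m: −αΔT+βΔS = −(1.8 × 10⁻⁴)(-1.2)+(8.1 × 10⁻⁴)(-1.07) = -6.5 × 10⁻⁴ → UNSTABLE
  83–231 m: −αΔT+βΔS = −(1.8 × 10⁻⁴)(-2.1)+(8.1 × 10⁻⁴)(+0.08) = 4.4 × 10⁻⁴ → stable
The 44–83 m interval has Δρ < 0: lighter water underlies denser water.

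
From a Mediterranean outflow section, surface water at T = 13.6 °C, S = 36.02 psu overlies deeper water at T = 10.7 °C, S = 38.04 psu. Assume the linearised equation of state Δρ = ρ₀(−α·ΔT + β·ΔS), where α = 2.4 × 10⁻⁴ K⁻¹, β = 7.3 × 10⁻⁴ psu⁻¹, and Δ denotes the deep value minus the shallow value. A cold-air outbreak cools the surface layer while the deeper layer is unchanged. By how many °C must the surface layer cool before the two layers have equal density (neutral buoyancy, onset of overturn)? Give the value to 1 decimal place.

9.0 °C

Neutral buoyancy requires Δρ = 0, i.e. −α(T_deep − T_surf′) + β(S_deep − S_surf) = 0.
T_surf′ = T_deep − (β/α)·ΔS = 10.7 − (7.3 × 10⁻⁴/2.4 × 10⁻⁴)·(+2.02) = 4.556 °C.
Cooling required: 13.6 − (4.556) = 9.044 °C.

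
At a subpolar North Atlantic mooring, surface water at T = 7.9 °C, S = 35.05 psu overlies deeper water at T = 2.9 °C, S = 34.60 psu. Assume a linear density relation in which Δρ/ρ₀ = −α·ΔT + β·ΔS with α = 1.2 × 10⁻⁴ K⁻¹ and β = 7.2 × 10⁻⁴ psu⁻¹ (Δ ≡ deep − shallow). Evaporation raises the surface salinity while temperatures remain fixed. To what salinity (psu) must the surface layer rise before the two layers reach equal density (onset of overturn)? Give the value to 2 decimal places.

35.43 psu

Neutral buoyancy requires −α(T_deep − T_surf) + β(S_deep − S_surf′) = 0.
S_surf′ = S_deep − (α/β)·ΔT = 34.60 − (1.2 × 10⁻⁴/7.2 × 10⁻⁴)·(-5.0) = 35.4333 psu.
Increase required: 35.4333 − 35.05 = 0.3833 psu.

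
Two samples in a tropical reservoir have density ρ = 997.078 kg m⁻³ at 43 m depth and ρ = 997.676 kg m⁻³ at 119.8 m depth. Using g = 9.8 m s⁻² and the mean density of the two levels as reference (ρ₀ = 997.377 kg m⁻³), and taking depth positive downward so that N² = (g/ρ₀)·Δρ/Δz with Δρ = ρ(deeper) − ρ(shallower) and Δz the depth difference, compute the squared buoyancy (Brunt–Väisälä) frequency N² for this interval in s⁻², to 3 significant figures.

Δρ = 997.676 − 997.078 = 0.598 kg m⁻³ over Δz = 119.8 − 43 = 76.8 m.
N² = (9.8/997.377) × (0.598/76.8) = 7.6508 × 10⁻⁵ s⁻² ≈ 7.65 × 10⁻⁵ s⁻².

7.65 × 10⁻⁵ s⁻²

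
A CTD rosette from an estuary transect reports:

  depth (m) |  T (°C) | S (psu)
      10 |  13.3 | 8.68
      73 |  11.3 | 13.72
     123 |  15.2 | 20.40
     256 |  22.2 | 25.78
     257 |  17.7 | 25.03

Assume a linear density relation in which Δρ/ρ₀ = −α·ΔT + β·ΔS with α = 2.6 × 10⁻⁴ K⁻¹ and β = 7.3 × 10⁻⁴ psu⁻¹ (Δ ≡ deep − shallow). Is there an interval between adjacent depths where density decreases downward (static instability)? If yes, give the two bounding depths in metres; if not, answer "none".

Evaluate Δρ/ρ₀ = −αΔT + βΔS across each adjacent pair:
  10–73 m: −αΔT+βΔS = −(2.6 × 10⁻⁴)(-2.0)+(7.3 × 10⁻⁴)(+5.04) = 4.2 × 10⁻³ → stable
  73–123 m: −αΔT+βΔS = −(2.6 × 10⁻⁴)(+3.9)+(7.3 × 10⁻⁴)(+6.68) = 3.9 × 10⁻³ → stable
  123–256 m: −αΔT+βΔS = −(2.6 × 10⁻⁴)(+7.0)+(7.3 × 10⁻⁴)(+5.38) = 2.1 × 10⁻³ → stable
  256–257 m: −αΔT+βΔS = −(2.6 × 10⁻⁴)(-4.5)+(7.3 × 10⁻⁴)(-0.75) = 6.2 × 10⁻⁴ → stable
Every interval has Δρ > 0: the column is stably stratified throughout.

none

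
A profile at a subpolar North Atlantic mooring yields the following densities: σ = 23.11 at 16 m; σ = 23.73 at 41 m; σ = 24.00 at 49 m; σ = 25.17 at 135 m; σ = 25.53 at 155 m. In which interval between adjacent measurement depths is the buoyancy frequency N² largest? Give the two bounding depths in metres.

41–49 m

Compute the density gradient over each adjacent pair:
  16–41 m: Δρ/Δz = 0.62/25 = 0.025 kg m⁻⁴
  41–49 m: Δρ/Δz = 0.27/8 = 0.034 kg m⁻⁴
  49–135 m: Δρ/Δz = 1.17/86 = 0.014 kg m⁻⁴
  135–155 m: Δρ/Δz = 0.36/20 = 0.018 kg m⁻⁴
The largest gradient is in the 41–49 m interval — the pycnocline.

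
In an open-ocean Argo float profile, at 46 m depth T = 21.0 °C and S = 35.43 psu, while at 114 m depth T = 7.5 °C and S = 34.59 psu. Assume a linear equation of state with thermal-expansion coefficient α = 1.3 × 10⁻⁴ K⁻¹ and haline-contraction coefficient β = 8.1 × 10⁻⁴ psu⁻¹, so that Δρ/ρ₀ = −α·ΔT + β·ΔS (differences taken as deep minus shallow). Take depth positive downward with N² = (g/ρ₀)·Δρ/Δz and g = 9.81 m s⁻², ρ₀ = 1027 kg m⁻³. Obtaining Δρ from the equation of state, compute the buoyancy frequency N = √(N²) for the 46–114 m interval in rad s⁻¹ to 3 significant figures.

0.0125 rad s⁻¹

ΔT = -13.5 K, ΔS = -0.84 psu (deep − shallow).
Δρ/ρ₀ = −αΔT + βΔS = 1.755 × 10⁻³ − 6.804 × 10⁻⁴ = 1.0746 × 10⁻³, so Δρ ≈ 1.104 kg m⁻³.
N² = (g/ρ₀)·Δρ/Δz = g·(Δρ/ρ₀)/Δz = 9.81 × 1.0746 × 10⁻³ / 68 = 1.5503 × 10⁻⁴ s⁻².
N = √(1.5503 × 10⁻⁴) = 0.012451 rad s⁻¹ ≈ 0.0125 rad s⁻¹.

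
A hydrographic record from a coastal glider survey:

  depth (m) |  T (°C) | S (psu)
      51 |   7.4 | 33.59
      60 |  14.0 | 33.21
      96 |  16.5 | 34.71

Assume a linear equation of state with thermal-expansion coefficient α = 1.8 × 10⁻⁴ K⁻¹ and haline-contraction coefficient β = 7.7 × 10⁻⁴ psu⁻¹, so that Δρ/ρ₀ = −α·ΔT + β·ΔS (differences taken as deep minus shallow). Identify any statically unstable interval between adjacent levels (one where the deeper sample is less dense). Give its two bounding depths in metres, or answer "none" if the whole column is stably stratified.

Evaluate Δρ/ρ₀ = −αΔT + βΔS across each adjacent pair:
  51–60 m: −αΔT+βΔS = −(1.8 × 10⁻⁴)(+6.6)+(7.7 × 10⁻⁴)(-0.38) = -1.5 × 10⁻³ → UNSTABLE
  60–96 m: −αΔT+βΔS = −(1.8 × 10⁻⁴)(+2.5)+(7.7 × 10⁻⁴)(+1.50) = 7.0 × 10⁻⁴ → stable
The 51–60 m interval has Δρ < 0: lighter water underlies denser water.

51–60 m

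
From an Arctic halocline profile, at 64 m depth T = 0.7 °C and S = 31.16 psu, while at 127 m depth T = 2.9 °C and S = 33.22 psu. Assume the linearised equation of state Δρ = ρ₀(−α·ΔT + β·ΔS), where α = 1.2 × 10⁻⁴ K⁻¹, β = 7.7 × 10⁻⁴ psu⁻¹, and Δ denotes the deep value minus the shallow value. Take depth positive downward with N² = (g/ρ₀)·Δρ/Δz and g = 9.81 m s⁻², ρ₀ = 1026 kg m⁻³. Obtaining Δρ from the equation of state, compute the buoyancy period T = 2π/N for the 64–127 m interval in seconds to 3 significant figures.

ΔT = +2.2 K, ΔS = +2.06 psu (deep − shallow).
Δρ/ρ₀ = −αΔT + βΔS = -2.64 × 10⁻⁴ + 1.5862 × 10⁻³ = 1.3222 × 10⁻³, so Δρ ≈ 1.357 kg m⁻³.
N² = (g/ρ₀)·Δρ/Δz = g·(Δρ/ρ₀)/Δz = 9.81 × 1.3222 × 10⁻³ / 63 = 2.0589 × 10⁻⁴ s⁻².
N = √(2.0589 × 10⁻⁴) = 0.014349 rad s⁻¹ → T = 2π/N = 437.88 s ≈ 438 s.

438 s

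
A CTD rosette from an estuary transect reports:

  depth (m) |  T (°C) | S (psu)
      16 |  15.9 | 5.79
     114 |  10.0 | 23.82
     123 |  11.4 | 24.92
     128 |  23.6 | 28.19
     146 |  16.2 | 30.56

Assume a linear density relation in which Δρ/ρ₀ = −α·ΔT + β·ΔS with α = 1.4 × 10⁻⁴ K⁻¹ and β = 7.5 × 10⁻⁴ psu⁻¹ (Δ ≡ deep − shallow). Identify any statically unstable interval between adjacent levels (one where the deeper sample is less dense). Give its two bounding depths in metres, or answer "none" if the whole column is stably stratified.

Evaluate Δρ/ρ₀ = −αΔT + βΔS across each adjacent pair:
  16–114 m: −αΔT+βΔS = −(1.4 × 10⁻⁴)(-5.9)+(7.5 × 10⁻⁴)(+18.03) = 0.014 → stable
  114–123 m: −αΔT+βΔS = −(1.4 × 10⁻⁴)(+1.4)+(7.5 × 10⁻⁴)(+1.10) = 6.3 × 10⁻⁴ → stable
  123–128 m: −αΔT+βΔS = −(1.4 × 10⁻⁴)(+12.2)+(7.5 × 10⁻⁴)(+3.27) = 7.4 × 10⁻⁴ → stable
  128–146 m: −αΔT+βΔS = −(1.4 × 10⁻⁴)(-7.4)+(7.5 × 10⁻⁴)(+2.37) = 2.8 × 10⁻³ → stable
Every interval has Δρ > 0: the column is stably stratified throughout.

none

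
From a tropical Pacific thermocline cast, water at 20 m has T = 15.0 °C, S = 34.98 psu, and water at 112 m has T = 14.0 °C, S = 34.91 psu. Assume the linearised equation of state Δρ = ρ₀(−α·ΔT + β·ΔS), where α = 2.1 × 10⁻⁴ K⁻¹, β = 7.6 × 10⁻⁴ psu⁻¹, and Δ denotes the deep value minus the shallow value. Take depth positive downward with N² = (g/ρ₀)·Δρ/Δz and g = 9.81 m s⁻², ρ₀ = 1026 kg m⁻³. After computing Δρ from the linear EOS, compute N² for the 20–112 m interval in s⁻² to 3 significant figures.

ΔT = -1.0 K, ΔS = -0.07 psu (deep − shallow).
Δρ/ρ₀ = −αΔT + βΔS = 2.10 × 10⁻⁴ − 5.32 × 10⁻⁵ = 1.568 × 10⁻⁴, so Δρ ≈ 0.1609 kg m⁻³.
N² = (g/ρ₀)·Δρ/Δz = g·(Δρ/ρ₀)/Δz = 9.81 × 1.568 × 10⁻⁴ / 92 = 1.6720 × 10⁻⁵ s⁻² ≈ 1.67 × 10⁻⁵ s⁻².

1.67 × 10⁻⁵ s⁻²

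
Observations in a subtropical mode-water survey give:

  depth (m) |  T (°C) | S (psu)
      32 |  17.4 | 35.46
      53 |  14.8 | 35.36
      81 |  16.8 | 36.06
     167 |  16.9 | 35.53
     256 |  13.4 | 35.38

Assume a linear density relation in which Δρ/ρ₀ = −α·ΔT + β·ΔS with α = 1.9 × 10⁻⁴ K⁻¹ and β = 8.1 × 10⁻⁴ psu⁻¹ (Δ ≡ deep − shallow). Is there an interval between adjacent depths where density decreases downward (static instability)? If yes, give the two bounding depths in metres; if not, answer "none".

Evaluate Δρ/ρ₀ = −αΔT + βΔS across each adjacent pair:
  32–53 m: −αΔT+βΔS = −(1.9 × 10⁻⁴)(-2.6)+(8.1 × 10⁻⁴)(-0.10) = 4.1 × 10⁻⁴ → stable
  53–81 m: −αΔT+βΔS = −(1.9 × 10⁻⁴)(+2.0)+(8.1 × 10⁻⁴)(+0.70) = 1.9 × 10⁻⁴ → stable
  81–167 m: −αΔT+βΔS = −(1.9 × 10⁻⁴)(+0.1)+(8.1 × 10⁻⁴)(-0.53) = -4.5 × 10⁻⁴ → UNSTABLE
  167–256 m: −αΔT+βΔS = −(1.9 × 10⁻⁴)(-3.5)+(8.1 × 10⁻⁴)(-0.15) = 5.4 × 10⁻⁴ → stable
The 81–167 m interval has Δρ < 0: lighter water underlies denser water.

81–167 m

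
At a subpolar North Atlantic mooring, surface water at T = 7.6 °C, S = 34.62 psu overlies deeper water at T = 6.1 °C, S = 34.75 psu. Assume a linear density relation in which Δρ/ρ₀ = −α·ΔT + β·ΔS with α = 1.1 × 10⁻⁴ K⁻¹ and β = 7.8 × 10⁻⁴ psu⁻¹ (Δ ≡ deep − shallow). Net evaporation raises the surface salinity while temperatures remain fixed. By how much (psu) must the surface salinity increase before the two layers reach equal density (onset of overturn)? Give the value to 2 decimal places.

0.34 psu

Neutral buoyancy requires −α(T_deep − T_surf) + β(S_deep − S_surf′) = 0.
S_surf′ = S_deep − (α/β)·ΔT = 34.75 − (1.1 × 10⁻⁴/7.8 × 10⁻⁴)·(-1.5) = 34.9615 psu.
Increase required: 34.9615 − 34.62 = 0.3415 psu.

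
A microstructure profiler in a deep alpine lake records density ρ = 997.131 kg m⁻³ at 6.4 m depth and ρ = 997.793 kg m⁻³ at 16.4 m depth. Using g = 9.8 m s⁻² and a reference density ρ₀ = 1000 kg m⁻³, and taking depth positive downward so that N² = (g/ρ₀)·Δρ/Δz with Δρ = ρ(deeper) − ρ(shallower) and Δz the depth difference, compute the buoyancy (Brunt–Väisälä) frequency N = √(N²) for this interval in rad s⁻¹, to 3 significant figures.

0.0255 rad s⁻¹

Δρ = 997.793 − 997.131 = 0.662 kg m⁻³ over Δz = 16.4 − 6.4 = 10 m.
N² = (9.8/1000) × (0.662/10) = 6.4876 × 10⁻⁴ s⁻².
N = √(6.4876 × 10⁻⁴) = 0.025471 rad s⁻¹ ≈ 0.0255 rad s⁻¹.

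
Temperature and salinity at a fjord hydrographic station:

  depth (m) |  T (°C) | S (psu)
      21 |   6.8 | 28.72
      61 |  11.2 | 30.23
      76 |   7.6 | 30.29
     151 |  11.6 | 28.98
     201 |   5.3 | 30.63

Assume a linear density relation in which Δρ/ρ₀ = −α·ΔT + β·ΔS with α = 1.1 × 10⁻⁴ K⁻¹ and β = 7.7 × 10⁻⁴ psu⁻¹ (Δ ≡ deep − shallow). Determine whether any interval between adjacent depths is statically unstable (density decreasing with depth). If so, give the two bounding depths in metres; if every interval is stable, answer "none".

Evaluate Δρ/ρ₀ = −αΔT + βΔS across each adjacent pair:
  21–61 m: −αΔT+βΔS = −(1.1 × 10⁻⁴)(+4.4)+(7.7 × 10⁻⁴)(+1.51) = 6.8 × 10⁻⁴ → stable
  61–76 m: −αΔT+βΔS = −(1.1 × 10⁻⁴)(-3.6)+(7.7 × 10⁻⁴)(+0.06) = 4.4 × 10⁻⁴ → stable
  76–151 m: −αΔT+βΔS = −(1.1 × 10⁻⁴)(+4.0)+(7.7 × 10⁻⁴)(-1.31) = -1.4 × 10⁻³ → UNSTABLE
  151–201 m: −αΔT+βΔS = −(1.1 × 10⁻⁴)(-6.3)+(7.7 × 10⁻⁴)(+1.65) = 2.0 × 10⁻³ → stable
The 76–151 m interval has Δρ < 0: lighter water underlies denser water.

76–151 m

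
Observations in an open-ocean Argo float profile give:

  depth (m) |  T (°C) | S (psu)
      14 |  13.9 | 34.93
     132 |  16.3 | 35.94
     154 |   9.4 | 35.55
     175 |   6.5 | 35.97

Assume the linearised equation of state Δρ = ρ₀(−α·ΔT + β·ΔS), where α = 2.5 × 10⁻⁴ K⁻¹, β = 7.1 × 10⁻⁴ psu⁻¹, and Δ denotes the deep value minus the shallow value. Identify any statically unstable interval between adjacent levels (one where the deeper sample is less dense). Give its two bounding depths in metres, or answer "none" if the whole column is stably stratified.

none

Evaluate Δρ/ρ₀ = −αΔT + βΔS across each adjacent pair:
  14–132 m: −αΔT+βΔS = −(2.5 × 10⁻⁴)(+2.4)+(7.1 × 10⁻⁴)(+1.01) = 1.2 × 10⁻⁴ → stable
  132–154 m: −αΔT+βΔS = −(2.5 × 10⁻⁴)(-6.9)+(7.1 × 10⁻⁴)(-0.39) = 1.4 × 10⁻³ → stable
  154–175 m: −αΔT+βΔS = −(2.5 × 10⁻⁴)(-2.9)+(7.1 × 10⁻⁴)(+0.42) = 1.0 × 10⁻³ → stable
Every interval has Δρ > 0: the column is stably stratified throughout.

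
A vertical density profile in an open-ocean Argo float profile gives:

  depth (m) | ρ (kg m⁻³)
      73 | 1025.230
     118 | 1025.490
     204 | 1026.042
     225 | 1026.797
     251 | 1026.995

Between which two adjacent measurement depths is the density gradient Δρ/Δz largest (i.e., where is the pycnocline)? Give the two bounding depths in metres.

Compute the density gradient over each adjacent pair:
  73–118 m: Δρ/Δz = 0.260/45 = 5.8 × 10⁻³ kg m⁻⁴
  118–204 m: Δρ/Δz = 0.552/86 = 6.4 × 10⁻³ kg m⁻⁴
  204–225 m: Δρ/Δz = 0.755/21 = 0.036 kg m⁻⁴
  225–251 m: Δρ/Δz = 0.198/26 = 7.6 × 10⁻³ kg m⁻⁴
The largest gradient is in the 204–225 m interval — the pycnocline.

204–225 m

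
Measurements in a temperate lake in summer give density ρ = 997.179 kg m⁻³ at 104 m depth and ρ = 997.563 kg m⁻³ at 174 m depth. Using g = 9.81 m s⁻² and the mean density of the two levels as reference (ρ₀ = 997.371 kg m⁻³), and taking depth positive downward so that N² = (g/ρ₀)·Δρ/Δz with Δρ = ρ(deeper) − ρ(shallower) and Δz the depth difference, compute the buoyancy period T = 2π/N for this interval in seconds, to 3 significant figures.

Δρ = 997.563 − 997.179 = 0.384 kg m⁻³ over Δz = 174 − 104 = 70 m.
N² = (9.81/997.371) × (0.384/70) = 5.3957 × 10⁻⁵ s⁻².
N = √(5.3957 × 10⁻⁵) = 7.3455 × 10⁻³ rad s⁻¹, so T = 2π/N = 855.38 s ≈ 855 s.

855 s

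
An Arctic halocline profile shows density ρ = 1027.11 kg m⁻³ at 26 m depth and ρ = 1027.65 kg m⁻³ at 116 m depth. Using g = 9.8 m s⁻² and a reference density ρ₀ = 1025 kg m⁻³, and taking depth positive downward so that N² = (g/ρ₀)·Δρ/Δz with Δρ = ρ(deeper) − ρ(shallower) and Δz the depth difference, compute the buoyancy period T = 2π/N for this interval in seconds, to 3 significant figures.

Δρ = 1027.65 − 1027.11 = 0.54 kg m⁻³ over Δz = 116 − 26 = 90 m.
N² = (9.8/1025) × (0.54/90) = 5.7366 × 10⁻⁵ s⁻².
N = √(5.7366 × 10⁻⁵) = 7.5740 × 10⁻³ rad s⁻¹, so T = 2π/N = 829.57 s ≈ 830 s.

830 s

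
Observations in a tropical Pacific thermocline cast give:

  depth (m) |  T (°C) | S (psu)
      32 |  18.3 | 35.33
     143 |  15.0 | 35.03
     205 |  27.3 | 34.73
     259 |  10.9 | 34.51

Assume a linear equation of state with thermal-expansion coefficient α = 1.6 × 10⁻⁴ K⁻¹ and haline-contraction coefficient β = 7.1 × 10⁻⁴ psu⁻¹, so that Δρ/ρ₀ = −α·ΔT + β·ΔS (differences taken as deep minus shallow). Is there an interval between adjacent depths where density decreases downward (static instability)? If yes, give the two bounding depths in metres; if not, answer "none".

143–205 m

Evaluate Δρ/ρ₀ = −αΔT + βΔS across each adjacent pair:
  32–143 m: −αΔT+βΔS = −(1.6 × 10⁻⁴)(-3.3)+(7.1 × 10⁻⁴)(-0.30) = 3.2 × 10⁻⁴ → stable
  143–205 m: −αΔT+βΔS = −(1.6 × 10⁻⁴)(+12.3)+(7.1 × 10⁻⁴)(-0.30) = -2.2 × 10⁻³ → UNSTABLE
  205–259 m: −αΔT+βΔS = −(1.6 × 10⁻⁴)(-16.4)+(7.1 × 10⁻⁴)(-0.22) = 2.5 × 10⁻³ → stable
The 143–205 m interval has Δρ < 0: lighter water underlies denser water.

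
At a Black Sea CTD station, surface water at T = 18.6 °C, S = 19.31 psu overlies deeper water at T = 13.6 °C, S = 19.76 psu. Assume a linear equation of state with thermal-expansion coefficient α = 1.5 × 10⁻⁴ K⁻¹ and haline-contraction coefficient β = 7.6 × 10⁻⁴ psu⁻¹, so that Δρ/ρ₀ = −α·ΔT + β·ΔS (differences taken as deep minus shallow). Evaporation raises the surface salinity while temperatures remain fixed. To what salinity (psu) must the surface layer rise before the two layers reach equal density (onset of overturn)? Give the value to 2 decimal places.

Neutral buoyancy requires −α(T_deep − T_surf) + β(S_deep − S_surf′) = 0.
S_surf′ = S_deep − (α/β)·ΔT = 19.76 − (1.5 × 10⁻⁴/7.6 × 10⁻⁴)·(-5.0) = 20.7468 psu.
Increase required: 20.7468 − 19.31 = 1.4368 psu.

20.75 psu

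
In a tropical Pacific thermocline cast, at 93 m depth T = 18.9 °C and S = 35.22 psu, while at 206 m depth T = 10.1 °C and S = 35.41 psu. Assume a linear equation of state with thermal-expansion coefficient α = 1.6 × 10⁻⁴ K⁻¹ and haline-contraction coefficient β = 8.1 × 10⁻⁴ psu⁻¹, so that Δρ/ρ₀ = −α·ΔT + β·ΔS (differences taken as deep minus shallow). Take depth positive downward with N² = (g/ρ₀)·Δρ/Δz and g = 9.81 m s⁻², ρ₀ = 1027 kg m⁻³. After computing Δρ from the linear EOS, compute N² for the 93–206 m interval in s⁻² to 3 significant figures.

1.36 × 10⁻⁴ s⁻²

ΔT = -8.8 K, ΔS = +0.19 psu (deep − shallow).
Δρ/ρ₀ = −αΔT + βΔS = 1.408 × 10⁻³ + 1.539 × 10⁻⁴ = 1.5619 × 10⁻³, so Δρ ≈ 1.604 kg m⁻³.
N² = (g/ρ₀)·Δρ/Δz = g·(Δρ/ρ₀)/Δz = 9.81 × 1.5619 × 10⁻³ / 113 = 1.3560 × 10⁻⁴ s⁻² ≈ 1.36 × 10⁻⁴ s⁻².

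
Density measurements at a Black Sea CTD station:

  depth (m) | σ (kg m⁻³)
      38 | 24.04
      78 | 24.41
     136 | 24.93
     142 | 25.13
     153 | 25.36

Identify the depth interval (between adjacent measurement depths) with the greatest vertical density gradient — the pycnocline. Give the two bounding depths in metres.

136–142 m

Compute the density gradient over each adjacent pair:
  38–78 m: Δρ/Δz = 0.37/40 = 9.2 × 10⁻³ kg m⁻⁴
  78–136 m: Δρ/Δz = 0.52/58 = 9.0 × 10⁻³ kg m⁻⁴
  136–142 m: Δρ/Δz = 0.20/6 = 0.033 kg m⁻⁴
  142–153 m: Δρ/Δz = 0.23/11 = 0.021 kg m⁻⁴
The largest gradient is in the 136–142 m interval — the pycnocline.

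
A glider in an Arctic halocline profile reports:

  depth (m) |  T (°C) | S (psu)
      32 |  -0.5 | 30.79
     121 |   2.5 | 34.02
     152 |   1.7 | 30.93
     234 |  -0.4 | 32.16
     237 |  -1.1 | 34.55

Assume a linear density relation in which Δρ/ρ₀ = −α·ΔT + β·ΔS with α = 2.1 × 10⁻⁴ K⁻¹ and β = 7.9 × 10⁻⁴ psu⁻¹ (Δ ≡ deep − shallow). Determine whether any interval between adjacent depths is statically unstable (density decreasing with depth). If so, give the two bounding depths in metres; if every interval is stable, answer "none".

Evaluate Δρ/ρ₀ = −αΔT + βΔS across each adjacent pair:
  32–121 m: −αΔT+βΔS = −(2.1 × 10⁻⁴)(+3.0)+(7.9 × 10⁻⁴)(+3.23) = 1.9 × 10⁻³ → stable
  121–152 m: −αΔT+βΔS = −(2.1 × 10⁻⁴)(-0.8)+(7.9 × 10⁻⁴)(-3.09) = -2.3 × 10⁻³ → UNSTABLE
  152–234 m: −αΔT+βΔS = −(2.1 × 10⁻⁴)(-2.1)+(7.9 × 10⁻⁴)(+1.23) = 1.4 × 10⁻³ → stable
  234–237 m: −αΔT+βΔS = −(2.1 × 10⁻⁴)(-0.7)+(7.9 × 10⁻⁴)(+2.39) = 2.0 × 10⁻³ → stable
The 121–152 m interval has Δρ < 0: lighter water underlies denser water.

121–152 m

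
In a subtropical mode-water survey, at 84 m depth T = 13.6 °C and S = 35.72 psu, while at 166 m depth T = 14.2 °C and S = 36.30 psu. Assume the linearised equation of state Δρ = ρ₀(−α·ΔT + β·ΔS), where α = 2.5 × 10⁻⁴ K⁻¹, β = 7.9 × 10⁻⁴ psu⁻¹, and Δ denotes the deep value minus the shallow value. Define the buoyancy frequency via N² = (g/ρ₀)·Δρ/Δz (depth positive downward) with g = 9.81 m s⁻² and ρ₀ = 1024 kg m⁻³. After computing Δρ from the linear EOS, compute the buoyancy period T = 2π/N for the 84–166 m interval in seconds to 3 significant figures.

ΔT = +0.6 K, ΔS = +0.58 psu (deep − shallow).
Δρ/ρ₀ = −αΔT + βΔS = -1.50 × 10⁻⁴ + 4.582 × 10⁻⁴ = 3.082 × 10⁻⁴, so Δρ ≈ 0.3156 kg m⁻³.
N² = (g/ρ₀)·Δρ/Δz = g·(Δρ/ρ₀)/Δz = 9.81 × 3.082 × 10⁻⁴ / 82 = 3.6871 × 10⁻⁵ s⁻².
N = √(3.6871 × 10⁻⁵) = 6.0721 × 10⁻³ rad s⁻¹ → T = 2π/N = 1.0348 × 10³ s ≈ 1.03 × 10³ s.

1.03 × 10³ s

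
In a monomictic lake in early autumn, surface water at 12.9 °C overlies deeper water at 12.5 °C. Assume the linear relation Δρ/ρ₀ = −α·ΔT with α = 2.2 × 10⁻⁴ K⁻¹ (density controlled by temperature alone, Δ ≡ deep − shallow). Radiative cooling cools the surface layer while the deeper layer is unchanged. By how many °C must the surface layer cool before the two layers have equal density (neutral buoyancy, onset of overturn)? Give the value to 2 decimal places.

0.40 °C

With temperature the only control, equal density requires T_surf′ = T_deep.
T_surf′ = 12.5 °C.
Cooling required: 12.9 − 12.5 = 0.40 °C.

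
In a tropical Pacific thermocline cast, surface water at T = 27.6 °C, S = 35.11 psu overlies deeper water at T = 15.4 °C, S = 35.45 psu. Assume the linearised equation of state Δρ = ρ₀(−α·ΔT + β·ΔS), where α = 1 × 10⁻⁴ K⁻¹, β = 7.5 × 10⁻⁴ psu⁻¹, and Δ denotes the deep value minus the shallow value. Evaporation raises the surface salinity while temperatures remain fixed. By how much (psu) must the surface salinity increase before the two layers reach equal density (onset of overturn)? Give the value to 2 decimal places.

1.97 psu

Neutral buoyancy requires −α(T_deep − T_surf) + β(S_deep − S_surf′) = 0.
S_surf′ = S_deep − (α/β)·ΔT = 35.45 − (1 × 10⁻⁴/7.5 × 10⁻⁴)·(-12.2) = 37.0767 psu.
Increase required: 37.0767 − 35.11 = 1.9667 psu.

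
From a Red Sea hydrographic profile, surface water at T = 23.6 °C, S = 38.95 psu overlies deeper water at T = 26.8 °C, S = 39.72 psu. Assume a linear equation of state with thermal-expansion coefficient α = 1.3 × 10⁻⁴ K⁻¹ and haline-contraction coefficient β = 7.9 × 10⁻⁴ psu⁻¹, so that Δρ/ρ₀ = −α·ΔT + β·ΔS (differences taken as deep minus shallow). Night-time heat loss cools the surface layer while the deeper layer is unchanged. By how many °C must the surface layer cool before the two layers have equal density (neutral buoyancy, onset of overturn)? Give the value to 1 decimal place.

1.5 °C

Neutral buoyancy requires Δρ = 0, i.e. −α(T_deep − T_surf′) + β(S_deep − S_surf) = 0.
T_surf′ = T_deep − (β/α)·ΔS = 26.8 − (7.9 × 10⁻⁴/1.3 × 10⁻⁴)·(+0.77) = 22.121 °C.
Cooling required: 23.6 − (22.121) = 1.479 °C.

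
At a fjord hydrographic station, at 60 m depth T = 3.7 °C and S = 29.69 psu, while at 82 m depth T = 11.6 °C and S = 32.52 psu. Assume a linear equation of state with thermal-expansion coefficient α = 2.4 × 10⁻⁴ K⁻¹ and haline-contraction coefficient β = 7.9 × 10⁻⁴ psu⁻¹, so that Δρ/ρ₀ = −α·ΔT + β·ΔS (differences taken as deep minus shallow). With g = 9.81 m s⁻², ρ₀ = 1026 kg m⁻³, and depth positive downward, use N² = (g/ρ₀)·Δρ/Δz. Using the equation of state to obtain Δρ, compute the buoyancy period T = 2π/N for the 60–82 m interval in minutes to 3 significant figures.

ΔT = +7.9 K, ΔS = +2.83 psu (deep − shallow).
Δρ/ρ₀ = −αΔT + βΔS = -1.896 × 10⁻³ + 2.2357 × 10⁻³ = 3.397 × 10⁻⁴, so Δρ ≈ 0.3485 kg m⁻³.
N² = (g/ρ₀)·Δρ/Δz = g·(Δρ/ρ₀)/Δz = 9.81 × 3.397 × 10⁻⁴ / 22 = 1.5148 × 10⁻⁴ s⁻².
N = √(1.5148 × 10⁻⁴) = 0.012308 rad s⁻¹ → T = 2π/N = 510.50 s = 8.5083 min ≈ 8.51 min.

8.51 min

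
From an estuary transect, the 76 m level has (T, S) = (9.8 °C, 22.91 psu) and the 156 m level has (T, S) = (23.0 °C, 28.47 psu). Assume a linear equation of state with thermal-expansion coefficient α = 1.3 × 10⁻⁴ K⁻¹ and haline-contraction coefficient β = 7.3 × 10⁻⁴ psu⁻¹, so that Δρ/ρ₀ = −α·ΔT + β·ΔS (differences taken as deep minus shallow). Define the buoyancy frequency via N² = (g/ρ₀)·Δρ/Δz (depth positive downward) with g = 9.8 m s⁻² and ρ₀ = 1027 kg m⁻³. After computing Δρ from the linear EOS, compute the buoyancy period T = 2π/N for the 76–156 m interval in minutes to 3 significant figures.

6.18 min

ΔT = +13.2 K, ΔS = +5.56 psu (deep − shallow).
Δρ/ρ₀ = −αΔT + βΔS = -1.716 × 10⁻³ + 4.0588 × 10⁻³ = 2.3428 × 10⁻³, so Δρ ≈ 2.406 kg m⁻³.
N² = (g/ρ₀)·Δρ/Δz = g·(Δρ/ρ₀)/Δz = 9.8 × 2.3428 × 10⁻³ / 80 = 2.8699 × 10⁻⁴ s⁻².
N = √(2.8699 × 10⁻⁴) = 0.016941 rad s⁻¹ → T = 2π/N = 370.89 s = 6.1815 min ≈ 6.18 min.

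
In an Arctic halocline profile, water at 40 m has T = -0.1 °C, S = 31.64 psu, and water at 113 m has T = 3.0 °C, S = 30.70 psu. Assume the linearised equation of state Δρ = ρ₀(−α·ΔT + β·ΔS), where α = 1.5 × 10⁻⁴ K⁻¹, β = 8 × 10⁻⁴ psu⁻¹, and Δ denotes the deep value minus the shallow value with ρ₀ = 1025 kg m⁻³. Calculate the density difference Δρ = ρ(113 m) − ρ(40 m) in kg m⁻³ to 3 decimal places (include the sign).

-1.247 kg m⁻³

ΔT = +3.1 K, ΔS = -0.94 psu (deep − shallow).
Δρ/ρ₀ = −(1.5 × 10⁻⁴)(+3.1) + (8 × 10⁻⁴)(-0.94) = -1.217 × 10⁻³.
Δρ = 1025 × (-1.217 × 10⁻³) = -1.247 kg m⁻³.
Negative Δρ: lighter below, statically unstable.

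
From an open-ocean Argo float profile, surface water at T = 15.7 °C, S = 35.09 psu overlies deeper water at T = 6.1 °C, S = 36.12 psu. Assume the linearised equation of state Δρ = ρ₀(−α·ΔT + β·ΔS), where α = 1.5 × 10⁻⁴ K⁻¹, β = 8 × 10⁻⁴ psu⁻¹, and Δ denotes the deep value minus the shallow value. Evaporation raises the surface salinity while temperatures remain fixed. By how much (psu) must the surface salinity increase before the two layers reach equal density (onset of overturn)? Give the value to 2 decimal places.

2.83 psu

Neutral buoyancy requires −α(T_deep − T_surf) + β(S_deep − S_surf′) = 0.
S_surf′ = S_deep − (α/β)·ΔT = 36.12 − (1.5 × 10⁻⁴/8 × 10⁻⁴)·(-9.6) = 37.9200 psu.
Increase required: 37.9200 − 35.09 = 2.8300 psu.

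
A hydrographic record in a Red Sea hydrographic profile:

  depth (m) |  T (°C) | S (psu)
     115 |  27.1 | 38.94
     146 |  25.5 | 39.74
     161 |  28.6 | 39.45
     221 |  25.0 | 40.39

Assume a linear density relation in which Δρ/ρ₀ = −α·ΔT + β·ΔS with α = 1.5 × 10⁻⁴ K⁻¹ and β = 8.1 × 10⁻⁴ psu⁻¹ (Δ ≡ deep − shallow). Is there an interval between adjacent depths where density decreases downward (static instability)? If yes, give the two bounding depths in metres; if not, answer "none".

146–161 m

Evaluate Δρ/ρ₀ = −αΔT + βΔS across each adjacent pair:
  115–146 m: −αΔT+βΔS = −(1.5 × 10⁻⁴)(-1.6)+(8.1 × 10⁻⁴)(+0.80) = 8.9 × 10⁻⁴ → stable
  146–161 m: −αΔT+βΔS = −(1.5 × 10⁻⁴)(+3.1)+(8.1 × 10⁻⁴)(-0.29) = -7.0 × 10⁻⁴ → UNSTABLE
  161–221 m: −αΔT+βΔS = −(1.5 × 10⁻⁴)(-3.6)+(8.1 × 10⁻⁴)(+0.94) = 1.3 × 10⁻³ → stable
The 146–161 m interval has Δρ < 0: lighter water underlies denser water.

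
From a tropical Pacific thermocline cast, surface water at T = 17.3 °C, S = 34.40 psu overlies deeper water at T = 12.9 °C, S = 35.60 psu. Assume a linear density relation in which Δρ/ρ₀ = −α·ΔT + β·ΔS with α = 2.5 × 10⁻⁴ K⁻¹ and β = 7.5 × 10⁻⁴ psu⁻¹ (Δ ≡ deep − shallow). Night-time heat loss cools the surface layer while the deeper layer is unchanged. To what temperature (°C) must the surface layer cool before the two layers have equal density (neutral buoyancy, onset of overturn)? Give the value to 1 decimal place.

Neutral buoyancy requires Δρ = 0, i.e. −α(T_deep − T_surf′) + β(S_deep − S_surf) = 0.
T_surf′ = T_deep − (β/α)·ΔS = 12.9 − (7.5 × 10⁻⁴/2.5 × 10⁻⁴)·(+1.20) = 9.300 °C.
Cooling required: 17.3 − (9.300) = 8.000 °C.

9.3 °C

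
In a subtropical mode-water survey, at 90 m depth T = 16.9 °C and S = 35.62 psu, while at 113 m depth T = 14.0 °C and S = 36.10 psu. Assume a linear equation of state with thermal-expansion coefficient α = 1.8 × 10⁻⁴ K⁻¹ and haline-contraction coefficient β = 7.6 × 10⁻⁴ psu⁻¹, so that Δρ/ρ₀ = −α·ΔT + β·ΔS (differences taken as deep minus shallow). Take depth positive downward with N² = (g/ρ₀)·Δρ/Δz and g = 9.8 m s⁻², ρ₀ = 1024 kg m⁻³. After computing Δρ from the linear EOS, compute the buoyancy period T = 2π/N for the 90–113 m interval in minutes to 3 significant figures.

5.39 min

ΔT = -2.9 K, ΔS = +0.48 psu (deep − shallow).
Δρ/ρ₀ = −αΔT + βΔS = 5.22 × 10⁻⁴ + 3.648 × 10⁻⁴ = 8.868 × 10⁻⁴, so Δρ ≈ 0.9081 kg m⁻³.
N² = (g/ρ₀)·Δρ/Δz = g·(Δρ/ρ₀)/Δz = 9.8 × 8.868 × 10⁻⁴ / 23 = 3.7785 × 10⁻⁴ s⁻².
N = √(3.7785 × 10⁻⁴) = 0.019438 rad s⁻¹ → T = 2π/N = 323.24 s = 5.3873 min ≈ 5.39 min.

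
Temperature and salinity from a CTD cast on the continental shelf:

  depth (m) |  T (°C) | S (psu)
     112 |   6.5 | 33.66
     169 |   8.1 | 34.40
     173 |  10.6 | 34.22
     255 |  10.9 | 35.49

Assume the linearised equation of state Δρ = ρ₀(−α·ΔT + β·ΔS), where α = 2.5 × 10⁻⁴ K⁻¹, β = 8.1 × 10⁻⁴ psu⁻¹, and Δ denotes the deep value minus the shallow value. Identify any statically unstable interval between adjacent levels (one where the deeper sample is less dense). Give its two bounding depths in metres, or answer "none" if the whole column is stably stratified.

Evaluate Δρ/ρ₀ = −αΔT + βΔS across each adjacent pair:
  112–169 m: −αΔT+βΔS = −(2.5 × 10⁻⁴)(+1.6)+(8.1 × 10⁻⁴)(+0.74) = 2.0 × 10⁻⁴ → stable
  169–173 m: −αΔT+βΔS = −(2.5 × 10⁻⁴)(+2.5)+(8.1 × 10⁻⁴)(-0.18) = -7.7 × 10⁻⁴ → UNSTABLE
  173–255 m: −αΔT+βΔS = −(2.5 × 10⁻⁴)(+0.3)+(8.1 × 10⁻⁴)(+1.27) = 9.5 × 10⁻⁴ → stable
The 169–173 m interval has Δρ < 0: lighter water underlies denser water.

169–173 m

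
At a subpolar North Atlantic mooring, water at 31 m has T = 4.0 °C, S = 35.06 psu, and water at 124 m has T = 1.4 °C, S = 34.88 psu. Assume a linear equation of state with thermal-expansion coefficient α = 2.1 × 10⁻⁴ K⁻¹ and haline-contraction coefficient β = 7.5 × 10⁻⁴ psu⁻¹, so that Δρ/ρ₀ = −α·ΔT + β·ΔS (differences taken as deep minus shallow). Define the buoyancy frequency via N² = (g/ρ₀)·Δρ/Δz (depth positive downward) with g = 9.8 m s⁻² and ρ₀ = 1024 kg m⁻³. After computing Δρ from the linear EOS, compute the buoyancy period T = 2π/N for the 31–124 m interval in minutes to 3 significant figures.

ΔT = -2.6 K, ΔS = -0.18 psu (deep − shallow).
Δρ/ρ₀ = −αΔT + βΔS = 5.46 × 10⁻⁴ − 1.35 × 10⁻⁴ = 4.11 × 10⁻⁴, so Δρ ≈ 0.4209 kg m⁻³.
N² = (g/ρ₀)·Δρ/Δz = g·(Δρ/ρ₀)/Δz = 9.8 × 4.11 × 10⁻⁴ / 93 = 4.3310 × 10⁻⁵ s⁻².
N = √(4.3310 × 10⁻⁵) = 6.5810 × 10⁻³ rad s⁻¹ → T = 2π/N = 954.75 s = 15.912 min ≈ 15.9 min.

15.9 min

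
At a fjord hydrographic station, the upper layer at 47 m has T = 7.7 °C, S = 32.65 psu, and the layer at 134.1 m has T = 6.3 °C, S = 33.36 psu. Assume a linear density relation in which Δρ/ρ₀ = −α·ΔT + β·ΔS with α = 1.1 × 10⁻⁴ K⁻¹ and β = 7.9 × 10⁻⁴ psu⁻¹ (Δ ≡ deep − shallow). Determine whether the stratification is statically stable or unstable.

stable

ΔT = 6.3 − 7.7 = -1.4 K and ΔS = 33.36 − 32.65 = +0.71 psu (deep − shallow).
−αΔT = 1.54 × 10⁻⁴; βΔS = 5.609 × 10⁻⁴; sum Δρ/ρ₀ = 7.149 × 10⁻⁴.
Δρ/ρ₀ > 0, so Δρ > 0: deeper water is denser → statically stable.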